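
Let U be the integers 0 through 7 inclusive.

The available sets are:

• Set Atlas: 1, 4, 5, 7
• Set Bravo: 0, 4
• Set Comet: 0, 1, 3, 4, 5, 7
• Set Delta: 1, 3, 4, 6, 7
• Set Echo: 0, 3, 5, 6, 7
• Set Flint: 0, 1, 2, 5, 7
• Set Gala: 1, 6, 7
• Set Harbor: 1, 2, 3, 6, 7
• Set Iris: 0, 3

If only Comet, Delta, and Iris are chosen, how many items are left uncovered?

Union of Comet, Delta, Iris = {0, 1, 3, 4, 5, 6, 7}.
Not covered: 2 — 1 item.

1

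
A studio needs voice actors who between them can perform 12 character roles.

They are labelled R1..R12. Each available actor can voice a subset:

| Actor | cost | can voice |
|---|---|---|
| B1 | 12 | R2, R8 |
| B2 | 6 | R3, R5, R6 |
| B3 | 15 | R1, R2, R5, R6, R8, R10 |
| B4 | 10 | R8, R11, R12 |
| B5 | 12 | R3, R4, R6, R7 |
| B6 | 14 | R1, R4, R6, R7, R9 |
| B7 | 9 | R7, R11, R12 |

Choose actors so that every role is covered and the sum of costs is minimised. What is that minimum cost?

B2, B3, B6, B7 together cover every role (B2 ∪ B3 ∪ B6 ∪ B7 = {R1, R2, R3, R4, R5, R6, R7, R8, R9, R10, R11, R12}); total cost 6 + 15 + 14 + 9 = 44.
No covering selection has total cost below 44.

44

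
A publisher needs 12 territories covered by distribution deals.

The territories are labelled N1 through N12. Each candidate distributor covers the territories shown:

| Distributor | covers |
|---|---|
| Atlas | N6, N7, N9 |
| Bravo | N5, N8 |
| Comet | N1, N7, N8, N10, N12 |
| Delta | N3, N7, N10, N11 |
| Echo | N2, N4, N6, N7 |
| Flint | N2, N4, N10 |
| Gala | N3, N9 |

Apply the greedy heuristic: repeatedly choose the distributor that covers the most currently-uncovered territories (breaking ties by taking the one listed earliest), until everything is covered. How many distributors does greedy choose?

5

Greedy: pick Comet (covers 5 new) → pick Echo (covers 3 new) → pick Delta (covers 2 new) → pick Atlas (covers 1 new) → pick Bravo (covers 1 new). Total picks: 5.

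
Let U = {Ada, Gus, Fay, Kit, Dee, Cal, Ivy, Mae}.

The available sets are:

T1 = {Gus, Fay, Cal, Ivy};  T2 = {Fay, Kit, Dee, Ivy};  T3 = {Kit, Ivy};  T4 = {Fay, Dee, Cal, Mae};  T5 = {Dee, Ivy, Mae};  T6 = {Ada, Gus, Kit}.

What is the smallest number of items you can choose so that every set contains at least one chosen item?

3

The 3 items {Kit, Cal, Mae} hit every set.
No choice of 2 items meets every set, so 3 is the minimum.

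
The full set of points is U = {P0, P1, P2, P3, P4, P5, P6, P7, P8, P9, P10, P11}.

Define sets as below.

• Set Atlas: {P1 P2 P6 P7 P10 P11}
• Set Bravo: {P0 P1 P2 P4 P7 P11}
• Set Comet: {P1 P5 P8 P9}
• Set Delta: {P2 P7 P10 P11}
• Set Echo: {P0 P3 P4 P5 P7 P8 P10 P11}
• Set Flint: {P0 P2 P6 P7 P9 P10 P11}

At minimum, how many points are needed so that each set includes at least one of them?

2

The 2 points {P7, P9} hit every set.
The sets Comet, Delta are pairwise disjoint, so any hitting set needs a separate point for each — at least 2. Hence 2 is optimal.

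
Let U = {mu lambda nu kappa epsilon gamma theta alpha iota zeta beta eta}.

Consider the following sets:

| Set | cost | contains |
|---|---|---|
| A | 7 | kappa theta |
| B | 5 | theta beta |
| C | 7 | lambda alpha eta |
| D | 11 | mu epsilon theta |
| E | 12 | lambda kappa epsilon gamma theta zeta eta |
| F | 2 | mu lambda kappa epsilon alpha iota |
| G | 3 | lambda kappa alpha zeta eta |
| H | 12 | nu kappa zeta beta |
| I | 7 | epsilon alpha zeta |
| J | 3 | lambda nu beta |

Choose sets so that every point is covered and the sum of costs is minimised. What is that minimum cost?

E, F, J together cover every point (E ∪ F ∪ J = {mu, lambda, nu, kappa, epsilon, gamma, theta, alpha, iota, zeta, beta, eta}); total cost 12 + 2 + 3 = 17.
The greedy pick F, G, J, B, E costs 25; no covering selection beats 17.

17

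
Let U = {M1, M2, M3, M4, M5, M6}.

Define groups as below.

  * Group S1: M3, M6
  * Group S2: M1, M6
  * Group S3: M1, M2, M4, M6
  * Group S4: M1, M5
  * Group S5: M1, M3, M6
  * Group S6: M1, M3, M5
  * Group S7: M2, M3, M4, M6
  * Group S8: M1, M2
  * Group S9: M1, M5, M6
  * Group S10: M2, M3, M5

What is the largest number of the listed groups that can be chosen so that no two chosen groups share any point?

S2, S10 are pairwise disjoint (S2={M1,M6}; S10={M2,M3,M5}).
Every remaining group overlaps one of these, and no 3 of the listed groups are pairwise disjoint, so 2 is the maximum.

2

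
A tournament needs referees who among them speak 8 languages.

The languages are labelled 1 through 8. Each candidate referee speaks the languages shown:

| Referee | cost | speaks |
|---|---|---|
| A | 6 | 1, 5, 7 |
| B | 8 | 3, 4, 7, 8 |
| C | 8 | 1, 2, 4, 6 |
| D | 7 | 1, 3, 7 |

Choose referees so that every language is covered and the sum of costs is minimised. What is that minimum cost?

A, B, C together cover every language (A ∪ B ∪ C = {1, 2, 3, 4, 5, 6, 7, 8}); total cost 6 + 8 + 8 = 22.
No covering selection has total cost below 22.

22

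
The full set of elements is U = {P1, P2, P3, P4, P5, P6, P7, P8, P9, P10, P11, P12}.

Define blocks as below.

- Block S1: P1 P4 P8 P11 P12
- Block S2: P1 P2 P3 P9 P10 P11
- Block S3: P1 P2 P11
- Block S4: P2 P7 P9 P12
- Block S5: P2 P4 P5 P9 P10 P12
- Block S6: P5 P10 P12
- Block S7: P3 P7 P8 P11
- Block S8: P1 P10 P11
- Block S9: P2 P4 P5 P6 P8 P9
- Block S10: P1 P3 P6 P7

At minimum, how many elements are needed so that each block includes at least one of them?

The 3 elements {P1, P8, P12} hit every block.
No choice of 2 elements meets every block, so 3 is the minimum.

3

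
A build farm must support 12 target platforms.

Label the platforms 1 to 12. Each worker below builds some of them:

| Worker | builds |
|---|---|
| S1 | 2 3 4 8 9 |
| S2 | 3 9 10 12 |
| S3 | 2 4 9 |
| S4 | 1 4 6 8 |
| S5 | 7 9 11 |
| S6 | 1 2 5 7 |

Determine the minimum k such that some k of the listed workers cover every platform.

Take {S2, S4, S5, S6}. Their union is {1, 2, 3, 4, 5, 6, 7, 8, 9, 10, 11, 12}, which is all 12 platforms.
Only S5 contains 11, so S5 is forced; the remaining 9 platforms need at least 3 more workers (each remaining worker adds at most 4) — so at least 4 workers are needed, and 4 is optimal.

4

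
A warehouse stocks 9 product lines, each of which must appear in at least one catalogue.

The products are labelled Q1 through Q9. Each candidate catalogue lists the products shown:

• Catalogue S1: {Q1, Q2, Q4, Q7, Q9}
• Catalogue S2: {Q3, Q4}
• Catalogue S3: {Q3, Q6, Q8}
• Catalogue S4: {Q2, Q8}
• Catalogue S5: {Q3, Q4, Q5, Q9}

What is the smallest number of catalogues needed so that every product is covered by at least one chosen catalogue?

Take {S1, S3, S5}. Their union is {Q1, Q2, Q3, Q4, Q5, Q6, Q7, Q8, Q9}, which is all 9 products.
Only S1 contains Q1, so S1 is forced; the remaining 4 products need at least 2 more catalogues (each remaining catalogue adds at most 3) — so at least 3 catalogues are needed, and 3 is optimal.

3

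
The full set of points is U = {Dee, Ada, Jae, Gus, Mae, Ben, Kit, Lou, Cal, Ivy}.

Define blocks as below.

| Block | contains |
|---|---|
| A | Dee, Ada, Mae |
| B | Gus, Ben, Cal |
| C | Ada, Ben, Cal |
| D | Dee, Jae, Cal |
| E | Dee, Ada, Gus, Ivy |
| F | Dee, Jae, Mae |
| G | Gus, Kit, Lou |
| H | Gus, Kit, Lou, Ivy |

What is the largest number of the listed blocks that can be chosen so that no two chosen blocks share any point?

C, F, G are pairwise disjoint (C={Ada,Ben,Cal}; F={Dee,Jae,Mae}; G={Gus,Kit,Lou}).
Every remaining block overlaps one of these, and no 4 of the listed blocks are pairwise disjoint, so 3 is the maximum.

3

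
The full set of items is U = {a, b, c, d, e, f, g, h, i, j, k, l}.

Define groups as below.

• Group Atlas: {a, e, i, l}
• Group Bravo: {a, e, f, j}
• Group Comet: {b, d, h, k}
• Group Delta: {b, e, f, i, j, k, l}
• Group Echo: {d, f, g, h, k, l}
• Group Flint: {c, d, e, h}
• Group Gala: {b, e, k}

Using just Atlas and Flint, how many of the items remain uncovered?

5

Union of Atlas, Flint = {a, c, d, e, h, i, l}.
Not covered: b, f, g, j, k — 5 items.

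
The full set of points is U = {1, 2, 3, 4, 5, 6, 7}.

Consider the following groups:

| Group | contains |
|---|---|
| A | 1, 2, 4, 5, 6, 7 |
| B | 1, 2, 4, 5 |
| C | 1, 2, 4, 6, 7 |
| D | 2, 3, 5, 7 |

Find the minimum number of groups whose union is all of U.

C and D together: C ∪ D = {1, 2, 3, 4, 5, 6, 7} — every point is covered.
No single group has all 7 points (the largest, A, has 6), so 2 is optimal.

2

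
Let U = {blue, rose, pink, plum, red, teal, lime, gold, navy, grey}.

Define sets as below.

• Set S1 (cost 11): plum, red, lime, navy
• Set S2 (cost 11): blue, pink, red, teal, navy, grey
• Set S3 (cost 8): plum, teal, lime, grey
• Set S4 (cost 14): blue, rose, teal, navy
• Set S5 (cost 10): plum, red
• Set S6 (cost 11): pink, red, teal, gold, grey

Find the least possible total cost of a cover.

S3, S4, S6 together cover every item (S3 ∪ S4 ∪ S6 = {blue, rose, pink, plum, red, teal, lime, gold, navy, grey}); total cost 8 + 14 + 11 = 33.
The greedy pick S2, S3, S6, S4 costs 44; no covering selection beats 33.

33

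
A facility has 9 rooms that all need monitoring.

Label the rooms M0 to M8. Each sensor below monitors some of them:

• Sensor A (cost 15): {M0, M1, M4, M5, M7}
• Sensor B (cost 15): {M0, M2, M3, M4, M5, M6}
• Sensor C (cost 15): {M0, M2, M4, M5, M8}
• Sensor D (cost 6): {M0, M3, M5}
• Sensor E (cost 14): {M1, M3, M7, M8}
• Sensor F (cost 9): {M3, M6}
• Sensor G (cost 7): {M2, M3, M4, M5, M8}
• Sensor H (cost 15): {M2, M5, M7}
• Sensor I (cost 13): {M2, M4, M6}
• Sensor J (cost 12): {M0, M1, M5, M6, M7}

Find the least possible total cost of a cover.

19

G, J together cover every room (G ∪ J = {M0, M1, M2, M3, M4, M5, M6, M7, M8}); total cost 7 + 12 = 19.
No covering selection has total cost below 19.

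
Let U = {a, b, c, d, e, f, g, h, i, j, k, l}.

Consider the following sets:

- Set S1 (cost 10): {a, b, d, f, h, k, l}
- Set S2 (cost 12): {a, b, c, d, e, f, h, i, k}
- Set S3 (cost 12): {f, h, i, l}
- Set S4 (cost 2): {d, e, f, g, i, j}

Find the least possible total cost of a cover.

S1, S2, S4 together cover every element (S1 ∪ S2 ∪ S4 = {a, b, c, d, e, f, g, h, i, j, k, l}); total cost 10 + 12 + 2 = 24.
No covering selection has total cost below 24.

24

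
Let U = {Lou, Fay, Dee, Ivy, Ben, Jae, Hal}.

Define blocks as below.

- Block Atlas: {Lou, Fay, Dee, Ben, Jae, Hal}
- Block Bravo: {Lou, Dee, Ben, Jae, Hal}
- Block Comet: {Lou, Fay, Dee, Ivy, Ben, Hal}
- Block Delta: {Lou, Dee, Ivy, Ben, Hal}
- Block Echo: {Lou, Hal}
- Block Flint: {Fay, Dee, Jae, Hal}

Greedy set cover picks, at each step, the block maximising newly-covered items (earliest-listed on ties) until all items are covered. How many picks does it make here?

Greedy: pick Atlas (covers 6 new) → pick Comet (covers 1 new). Total picks: 2.

2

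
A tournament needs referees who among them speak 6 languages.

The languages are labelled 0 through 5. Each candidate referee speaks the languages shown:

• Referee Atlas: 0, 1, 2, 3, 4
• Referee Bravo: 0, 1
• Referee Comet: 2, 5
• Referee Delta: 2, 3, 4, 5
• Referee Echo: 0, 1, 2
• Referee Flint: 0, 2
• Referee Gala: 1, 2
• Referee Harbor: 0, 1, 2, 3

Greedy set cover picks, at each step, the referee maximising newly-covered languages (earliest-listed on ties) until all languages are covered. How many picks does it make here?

Greedy: pick Atlas (covers 5 new) → pick Comet (covers 1 new). Total picks: 2.

2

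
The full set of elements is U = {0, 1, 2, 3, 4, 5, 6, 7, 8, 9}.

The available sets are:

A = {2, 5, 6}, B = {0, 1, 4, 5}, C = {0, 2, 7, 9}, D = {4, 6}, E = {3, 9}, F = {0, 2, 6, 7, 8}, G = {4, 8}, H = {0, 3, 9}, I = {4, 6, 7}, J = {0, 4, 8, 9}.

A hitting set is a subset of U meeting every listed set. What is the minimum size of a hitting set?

T = {2, 3, 4} meets every set (each contains at least one member of T), and |T| = 3.
The sets A, E, G are pairwise disjoint, so any hitting set needs a separate element for each — at least 3. Hence 3 is optimal.

3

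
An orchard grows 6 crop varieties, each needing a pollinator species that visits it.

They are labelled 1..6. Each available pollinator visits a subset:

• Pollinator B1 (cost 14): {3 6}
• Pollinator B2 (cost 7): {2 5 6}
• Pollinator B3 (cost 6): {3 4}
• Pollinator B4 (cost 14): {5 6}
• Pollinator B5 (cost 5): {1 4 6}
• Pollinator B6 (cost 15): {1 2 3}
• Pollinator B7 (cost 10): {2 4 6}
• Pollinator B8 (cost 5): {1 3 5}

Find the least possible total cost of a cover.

B7, B8 together cover every variety (B7 ∪ B8 = {1, 2, 3, 4, 5, 6}); total cost 10 + 5 = 15.
The greedy pick B5, B8, B2 costs 17; no covering selection beats 15.

15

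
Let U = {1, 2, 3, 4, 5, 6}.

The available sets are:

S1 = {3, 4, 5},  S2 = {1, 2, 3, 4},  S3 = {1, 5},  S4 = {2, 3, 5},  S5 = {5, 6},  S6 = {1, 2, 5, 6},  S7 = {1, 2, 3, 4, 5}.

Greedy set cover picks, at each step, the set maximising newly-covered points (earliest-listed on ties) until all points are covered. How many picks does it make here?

2

Greedy: pick S7 (covers 5 new) → pick S5 (covers 1 new). Total picks: 2.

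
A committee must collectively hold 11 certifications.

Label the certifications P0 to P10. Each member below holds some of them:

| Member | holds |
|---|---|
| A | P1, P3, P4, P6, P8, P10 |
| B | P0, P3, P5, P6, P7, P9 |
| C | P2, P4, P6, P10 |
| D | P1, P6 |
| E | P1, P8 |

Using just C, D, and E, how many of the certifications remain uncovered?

Union of C, D, E = {P1, P2, P4, P6, P8, P10}.
Not covered: P0, P3, P5, P7, P9 — 5 certifications.

5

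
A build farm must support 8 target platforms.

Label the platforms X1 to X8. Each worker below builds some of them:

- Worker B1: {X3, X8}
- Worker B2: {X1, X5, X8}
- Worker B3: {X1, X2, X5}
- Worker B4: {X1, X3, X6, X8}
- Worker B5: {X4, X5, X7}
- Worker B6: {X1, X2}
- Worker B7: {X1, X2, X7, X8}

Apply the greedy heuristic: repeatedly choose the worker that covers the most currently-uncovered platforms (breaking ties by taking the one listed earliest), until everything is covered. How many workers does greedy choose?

3

Greedy: pick B4 (covers 4 new) → pick B5 (covers 3 new) → pick B3 (covers 1 new). Total picks: 3.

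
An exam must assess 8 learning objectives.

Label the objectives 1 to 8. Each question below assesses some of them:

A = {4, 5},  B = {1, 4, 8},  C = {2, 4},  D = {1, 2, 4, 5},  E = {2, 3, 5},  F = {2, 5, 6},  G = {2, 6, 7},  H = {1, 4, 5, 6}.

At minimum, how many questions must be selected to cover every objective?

3

B and E and G together: B ∪ E ∪ G = {1, 2, 3, 4, 5, 6, 7, 8} — every objective is covered.
Only E contains 3, so E is forced; the remaining 5 objectives need at least 2 more questions (each remaining question adds at most 3) — so at least 3 questions are needed, and 3 is optimal.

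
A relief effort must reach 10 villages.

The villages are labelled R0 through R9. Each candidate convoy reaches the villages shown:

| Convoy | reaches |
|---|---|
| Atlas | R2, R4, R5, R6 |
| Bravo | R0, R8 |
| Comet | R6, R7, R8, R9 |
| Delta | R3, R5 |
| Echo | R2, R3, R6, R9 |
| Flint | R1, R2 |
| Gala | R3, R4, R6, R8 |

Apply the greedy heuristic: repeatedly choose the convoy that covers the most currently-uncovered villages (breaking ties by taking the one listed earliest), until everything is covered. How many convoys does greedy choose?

Greedy: pick Atlas (covers 4 new) → pick Comet (covers 3 new) → pick Bravo (covers 1 new) → pick Delta (covers 1 new) → pick Flint (covers 1 new). Total picks: 5.

5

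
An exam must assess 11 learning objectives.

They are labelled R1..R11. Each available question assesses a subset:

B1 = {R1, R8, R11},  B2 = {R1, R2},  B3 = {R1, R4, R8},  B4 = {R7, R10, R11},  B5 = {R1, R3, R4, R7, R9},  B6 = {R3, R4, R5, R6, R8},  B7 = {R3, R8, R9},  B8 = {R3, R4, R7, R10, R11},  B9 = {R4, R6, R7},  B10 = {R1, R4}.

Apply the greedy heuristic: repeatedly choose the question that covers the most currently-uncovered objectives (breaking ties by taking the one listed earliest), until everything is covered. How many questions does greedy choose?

4

Greedy: pick B5 (covers 5 new) → pick B6 (covers 3 new) → pick B4 (covers 2 new) → pick B2 (covers 1 new). Total picks: 4.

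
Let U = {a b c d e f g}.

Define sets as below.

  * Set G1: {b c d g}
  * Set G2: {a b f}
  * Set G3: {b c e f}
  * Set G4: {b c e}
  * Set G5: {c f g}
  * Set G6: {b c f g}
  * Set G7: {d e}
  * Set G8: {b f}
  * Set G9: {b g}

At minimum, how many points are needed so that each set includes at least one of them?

H = {b, d, g} meets every set (each contains at least one member of H), and |H| = 3.
No choice of 2 points meets every set, so 3 is the minimum.

3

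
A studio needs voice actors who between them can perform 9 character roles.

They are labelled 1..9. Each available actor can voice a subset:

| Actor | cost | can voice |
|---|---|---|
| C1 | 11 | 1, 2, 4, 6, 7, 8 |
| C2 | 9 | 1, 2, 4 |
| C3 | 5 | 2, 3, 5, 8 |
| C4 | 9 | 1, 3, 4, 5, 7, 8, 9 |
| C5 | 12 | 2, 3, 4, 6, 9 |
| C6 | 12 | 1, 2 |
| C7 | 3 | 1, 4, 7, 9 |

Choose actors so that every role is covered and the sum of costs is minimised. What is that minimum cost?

19

C1, C3, C7 together cover every role (C1 ∪ C3 ∪ C7 = {1, 2, 3, 4, 5, 6, 7, 8, 9}); total cost 11 + 5 + 3 = 19.
No covering selection has total cost below 19.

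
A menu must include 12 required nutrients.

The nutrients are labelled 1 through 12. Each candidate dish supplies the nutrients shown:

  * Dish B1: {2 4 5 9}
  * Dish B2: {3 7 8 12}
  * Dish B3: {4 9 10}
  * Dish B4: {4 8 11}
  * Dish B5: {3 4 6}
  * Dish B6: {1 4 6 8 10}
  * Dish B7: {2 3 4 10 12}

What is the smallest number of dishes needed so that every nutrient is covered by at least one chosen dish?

B1 and B2 and B4 and B6 together: B1 ∪ B2 ∪ B4 ∪ B6 = {1, 2, 3, 4, 5, 6, 7, 8, 9, 10, 11, 12} — every nutrient is covered.
Only B6 contains 1, so B6 is forced; the remaining 7 nutrients need at least 3 more dishes (each remaining dish adds at most 3) — so at least 4 dishes are needed, and 4 is optimal.

4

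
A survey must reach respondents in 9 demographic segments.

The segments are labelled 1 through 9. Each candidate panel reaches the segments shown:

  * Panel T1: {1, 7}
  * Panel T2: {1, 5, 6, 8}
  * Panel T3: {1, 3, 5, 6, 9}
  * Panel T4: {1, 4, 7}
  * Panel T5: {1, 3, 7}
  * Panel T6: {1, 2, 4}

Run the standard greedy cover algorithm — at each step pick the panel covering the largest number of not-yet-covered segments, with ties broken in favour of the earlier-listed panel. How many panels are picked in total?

Greedy: pick T3 (covers 5 new) → pick T4 (covers 2 new) → pick T2 (covers 1 new) → pick T6 (covers 1 new). Total picks: 4.

4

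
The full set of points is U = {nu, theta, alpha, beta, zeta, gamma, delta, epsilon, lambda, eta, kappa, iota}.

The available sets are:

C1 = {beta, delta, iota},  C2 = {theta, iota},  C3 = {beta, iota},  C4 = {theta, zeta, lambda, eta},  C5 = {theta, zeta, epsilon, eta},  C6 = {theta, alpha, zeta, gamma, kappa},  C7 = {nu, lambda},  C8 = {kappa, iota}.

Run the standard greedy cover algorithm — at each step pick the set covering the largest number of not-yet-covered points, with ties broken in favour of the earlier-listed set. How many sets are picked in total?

5

Greedy: pick C6 (covers 5 new) → pick C1 (covers 3 new) → pick C4 (covers 2 new) → pick C5 (covers 1 new) → pick C7 (covers 1 new). Total picks: 5.
(The true minimum cover uses only 4 sets, so greedy is not optimal here.)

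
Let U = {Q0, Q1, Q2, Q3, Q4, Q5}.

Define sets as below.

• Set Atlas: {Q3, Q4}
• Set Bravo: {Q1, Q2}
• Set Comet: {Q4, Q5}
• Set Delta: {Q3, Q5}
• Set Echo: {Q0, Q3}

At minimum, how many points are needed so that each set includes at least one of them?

The 3 points {Q2, Q3, Q5} hit every set.
The sets Bravo, Comet, Echo are pairwise disjoint, so any hitting set needs a separate point for each — at least 3. Hence 3 is optimal.

3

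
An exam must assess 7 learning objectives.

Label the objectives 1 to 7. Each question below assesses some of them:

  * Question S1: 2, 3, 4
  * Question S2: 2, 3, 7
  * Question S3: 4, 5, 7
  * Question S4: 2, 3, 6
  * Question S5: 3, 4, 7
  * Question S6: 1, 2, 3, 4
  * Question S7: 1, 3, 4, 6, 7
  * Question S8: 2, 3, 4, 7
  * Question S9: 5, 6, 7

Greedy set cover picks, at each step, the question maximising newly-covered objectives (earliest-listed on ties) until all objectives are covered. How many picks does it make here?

Greedy: pick S7 (covers 5 new) → pick S1 (covers 1 new) → pick S3 (covers 1 new). Total picks: 3.
(The true minimum cover uses only 2 questions, so greedy is not optimal here.)

3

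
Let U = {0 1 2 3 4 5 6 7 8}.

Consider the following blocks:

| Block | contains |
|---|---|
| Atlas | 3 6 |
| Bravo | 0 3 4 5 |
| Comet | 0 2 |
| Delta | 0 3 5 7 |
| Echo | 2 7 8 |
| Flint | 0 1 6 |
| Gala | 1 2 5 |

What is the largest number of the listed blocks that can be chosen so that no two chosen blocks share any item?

Echo, Flint are pairwise disjoint (Echo={2,7,8}; Flint={0,1,6}).
Every remaining block overlaps one of these, and no 3 of the listed blocks are pairwise disjoint, so 2 is the maximum.

2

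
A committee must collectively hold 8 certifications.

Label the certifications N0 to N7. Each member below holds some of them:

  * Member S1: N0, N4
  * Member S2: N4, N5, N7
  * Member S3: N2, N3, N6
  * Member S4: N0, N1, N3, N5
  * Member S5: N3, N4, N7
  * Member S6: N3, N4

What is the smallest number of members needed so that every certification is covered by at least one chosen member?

Take {S3, S4, S5}. Their union is {N0, N1, N2, N3, N4, N5, N6, N7}, which is all 8 certifications.
Only S4 contains N1, so S4 is forced; the remaining 4 certifications need at least 2 more members (each remaining member adds at most 2) — so at least 3 members are needed, and 3 is optimal.

3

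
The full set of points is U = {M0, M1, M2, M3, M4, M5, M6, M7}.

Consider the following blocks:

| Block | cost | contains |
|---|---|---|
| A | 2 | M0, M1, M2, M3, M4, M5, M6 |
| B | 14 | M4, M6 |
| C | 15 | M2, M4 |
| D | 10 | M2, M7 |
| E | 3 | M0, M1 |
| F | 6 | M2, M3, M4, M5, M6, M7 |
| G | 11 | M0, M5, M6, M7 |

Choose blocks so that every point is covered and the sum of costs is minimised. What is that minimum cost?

8

A, F together cover every point (A ∪ F = {M0, M1, M2, M3, M4, M5, M6, M7}); total cost 2 + 6 = 8.
No covering selection has total cost below 8.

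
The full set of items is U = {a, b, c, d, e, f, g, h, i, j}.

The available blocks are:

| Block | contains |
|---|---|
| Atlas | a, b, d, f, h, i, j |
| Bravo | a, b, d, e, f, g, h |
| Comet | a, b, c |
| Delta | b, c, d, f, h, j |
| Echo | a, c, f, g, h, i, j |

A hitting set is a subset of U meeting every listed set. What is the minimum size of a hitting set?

2

T = {a, f} meets every block (each contains at least one member of T), and |T| = 2.
No single item lies in every block, so at least 2 are needed and 2 is optimal.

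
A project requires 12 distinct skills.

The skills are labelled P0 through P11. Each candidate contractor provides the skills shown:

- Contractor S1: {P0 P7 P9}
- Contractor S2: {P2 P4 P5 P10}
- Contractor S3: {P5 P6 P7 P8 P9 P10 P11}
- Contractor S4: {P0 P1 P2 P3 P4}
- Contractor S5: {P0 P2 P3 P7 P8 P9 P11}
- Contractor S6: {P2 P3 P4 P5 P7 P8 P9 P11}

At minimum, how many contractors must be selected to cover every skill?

Take {S3, S4}. Their union is {P0, P1, P2, P3, P4, P5, P6, P7, P8, P9, P10, P11}, which is all 12 skills.
No single contractor has all 12 skills (the largest, S6, has 8), so 2 is optimal.

2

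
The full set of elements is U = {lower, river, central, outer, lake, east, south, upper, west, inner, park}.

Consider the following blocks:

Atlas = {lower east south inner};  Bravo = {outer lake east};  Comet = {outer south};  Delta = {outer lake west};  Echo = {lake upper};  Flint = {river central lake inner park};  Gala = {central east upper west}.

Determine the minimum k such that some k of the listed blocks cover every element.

Atlas, Bravo, Flint, and Gala cover everything between them: the union {lower, river, central, outer, lake, east, south, upper, west, inner, park} is all of U.
No 3 of the 7 blocks cover everything (all 35 combinations miss at least one element), so 4 is optimal.

4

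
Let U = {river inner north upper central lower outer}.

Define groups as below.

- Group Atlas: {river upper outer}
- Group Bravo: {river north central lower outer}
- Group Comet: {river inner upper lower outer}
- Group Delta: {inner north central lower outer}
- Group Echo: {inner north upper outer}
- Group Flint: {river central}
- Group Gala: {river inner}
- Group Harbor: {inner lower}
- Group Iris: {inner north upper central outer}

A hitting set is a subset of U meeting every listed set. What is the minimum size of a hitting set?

2

Take H = {river, inner}. Each listed group contains at least one of these, so H is a hitting set of size 2.
The groups Atlas, Harbor are pairwise disjoint, so any hitting set needs a separate item for each — at least 2. Hence 2 is optimal.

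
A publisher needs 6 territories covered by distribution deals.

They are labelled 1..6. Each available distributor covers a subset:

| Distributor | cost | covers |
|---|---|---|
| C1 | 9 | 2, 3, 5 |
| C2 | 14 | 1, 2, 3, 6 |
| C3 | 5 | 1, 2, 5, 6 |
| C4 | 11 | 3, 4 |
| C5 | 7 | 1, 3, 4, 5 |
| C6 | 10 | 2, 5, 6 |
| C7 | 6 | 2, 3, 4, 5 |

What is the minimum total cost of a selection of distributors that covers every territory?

C3, C7 together cover every territory (C3 ∪ C7 = {1, 2, 3, 4, 5, 6}); total cost 5 + 6 = 11.
No covering selection has total cost below 11.

11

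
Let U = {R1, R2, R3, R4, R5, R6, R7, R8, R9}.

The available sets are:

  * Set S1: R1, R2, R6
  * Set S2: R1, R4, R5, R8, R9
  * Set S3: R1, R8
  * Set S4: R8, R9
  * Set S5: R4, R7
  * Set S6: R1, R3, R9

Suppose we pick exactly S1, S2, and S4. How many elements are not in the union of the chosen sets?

2

Union of S1, S2, S4 = {R1, R2, R4, R5, R6, R8, R9}.
Not covered: R3, R7 — 2 elements.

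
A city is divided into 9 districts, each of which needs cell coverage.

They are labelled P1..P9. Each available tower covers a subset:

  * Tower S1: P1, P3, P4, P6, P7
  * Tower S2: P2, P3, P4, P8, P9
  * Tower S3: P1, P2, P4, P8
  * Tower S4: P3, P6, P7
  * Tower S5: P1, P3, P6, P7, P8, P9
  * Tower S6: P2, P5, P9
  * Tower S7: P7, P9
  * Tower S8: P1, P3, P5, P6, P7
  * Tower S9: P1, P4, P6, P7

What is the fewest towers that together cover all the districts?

2

S2 and S8 together: S2 ∪ S8 = {P1, P2, P3, P4, P5, P6, P7, P8, P9} — every district is covered.
No single tower has all 9 districts (the largest, S5, has 6), so 2 is optimal.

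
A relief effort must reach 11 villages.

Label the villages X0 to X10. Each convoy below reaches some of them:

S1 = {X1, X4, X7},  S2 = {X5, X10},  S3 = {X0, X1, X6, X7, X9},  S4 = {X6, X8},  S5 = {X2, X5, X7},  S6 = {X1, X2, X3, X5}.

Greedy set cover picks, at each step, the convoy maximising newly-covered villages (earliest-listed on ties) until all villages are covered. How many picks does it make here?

Greedy: pick S3 (covers 5 new) → pick S6 (covers 3 new) → pick S1 (covers 1 new) → pick S2 (covers 1 new) → pick S4 (covers 1 new). Total picks: 5.

5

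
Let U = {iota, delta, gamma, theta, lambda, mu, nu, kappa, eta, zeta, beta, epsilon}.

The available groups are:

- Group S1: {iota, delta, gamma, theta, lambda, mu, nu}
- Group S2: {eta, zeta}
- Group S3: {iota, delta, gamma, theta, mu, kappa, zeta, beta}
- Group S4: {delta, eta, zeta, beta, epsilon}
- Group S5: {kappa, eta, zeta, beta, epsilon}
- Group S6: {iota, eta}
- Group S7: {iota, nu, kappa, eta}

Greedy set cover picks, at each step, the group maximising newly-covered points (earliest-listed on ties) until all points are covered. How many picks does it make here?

Greedy: pick S3 (covers 8 new) → pick S1 (covers 2 new) → pick S4 (covers 2 new). Total picks: 3.
(The true minimum cover uses only 2 groups, so greedy is not optimal here.)

3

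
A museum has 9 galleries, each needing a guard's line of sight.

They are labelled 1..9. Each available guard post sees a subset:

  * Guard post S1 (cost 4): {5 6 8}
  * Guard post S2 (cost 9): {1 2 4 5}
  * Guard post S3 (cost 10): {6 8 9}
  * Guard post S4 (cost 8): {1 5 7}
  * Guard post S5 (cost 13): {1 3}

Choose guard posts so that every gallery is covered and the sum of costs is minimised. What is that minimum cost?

S2, S3, S4, S5 together cover every gallery (S2 ∪ S3 ∪ S4 ∪ S5 = {1, 2, 3, 4, 5, 6, 7, 8, 9}); total cost 9 + 10 + 8 + 13 = 40.
The greedy pick S1, S2, S4, S3, S5 costs 44; no covering selection beats 40.

40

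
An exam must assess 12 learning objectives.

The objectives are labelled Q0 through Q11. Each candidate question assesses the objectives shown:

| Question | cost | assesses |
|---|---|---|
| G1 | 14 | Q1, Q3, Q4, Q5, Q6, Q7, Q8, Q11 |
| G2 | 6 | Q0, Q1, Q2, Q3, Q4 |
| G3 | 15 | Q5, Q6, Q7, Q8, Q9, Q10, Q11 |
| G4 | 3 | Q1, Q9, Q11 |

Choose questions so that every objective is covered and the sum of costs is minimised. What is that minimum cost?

G2, G3 together cover every objective (G2 ∪ G3 = {Q0, Q1, Q2, Q3, Q4, Q5, Q6, Q7, Q8, Q9, Q10, Q11}); total cost 6 + 15 = 21.
The greedy pick G4, G2, G3 costs 24; no covering selection beats 21.

21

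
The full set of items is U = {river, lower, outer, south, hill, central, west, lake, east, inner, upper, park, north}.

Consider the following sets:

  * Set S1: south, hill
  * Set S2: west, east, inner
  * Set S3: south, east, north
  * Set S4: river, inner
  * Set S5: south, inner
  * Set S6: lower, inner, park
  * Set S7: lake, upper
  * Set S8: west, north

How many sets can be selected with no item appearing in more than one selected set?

4

S1, S6, S7, S8 are pairwise disjoint (S1={south,hill}; S6={lower,inner,park}; S7={lake,upper}; S8={west,north}).
Every remaining set overlaps one of these, and no 5 of the listed sets are pairwise disjoint, so 4 is the maximum.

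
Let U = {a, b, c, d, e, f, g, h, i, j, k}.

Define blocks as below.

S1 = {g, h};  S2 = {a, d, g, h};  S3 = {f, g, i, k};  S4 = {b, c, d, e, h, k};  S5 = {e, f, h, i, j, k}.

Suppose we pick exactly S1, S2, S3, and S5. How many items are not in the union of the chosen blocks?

Union of S1, S2, S3, S5 = {a, d, e, f, g, h, i, j, k}.
Not covered: b, c — 2 items.

2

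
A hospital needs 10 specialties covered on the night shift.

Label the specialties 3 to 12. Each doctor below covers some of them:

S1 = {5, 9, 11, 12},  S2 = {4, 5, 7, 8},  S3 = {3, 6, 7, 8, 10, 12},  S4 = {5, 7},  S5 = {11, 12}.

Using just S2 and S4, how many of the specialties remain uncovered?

Union of S2, S4 = {4, 5, 7, 8}.
Not covered: 3, 6, 9, 10, 11, 12 — 6 specialties.

6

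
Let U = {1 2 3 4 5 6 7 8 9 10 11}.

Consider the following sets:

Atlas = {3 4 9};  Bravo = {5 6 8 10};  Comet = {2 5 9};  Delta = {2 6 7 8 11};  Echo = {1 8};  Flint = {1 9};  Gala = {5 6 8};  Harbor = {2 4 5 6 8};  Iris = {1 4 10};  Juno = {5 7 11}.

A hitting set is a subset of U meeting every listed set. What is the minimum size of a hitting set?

4

H = {1, 3, 5, 6} meets every set (each contains at least one member of H), and |H| = 4.
No choice of 3 points meets every set, so 4 is the minimum.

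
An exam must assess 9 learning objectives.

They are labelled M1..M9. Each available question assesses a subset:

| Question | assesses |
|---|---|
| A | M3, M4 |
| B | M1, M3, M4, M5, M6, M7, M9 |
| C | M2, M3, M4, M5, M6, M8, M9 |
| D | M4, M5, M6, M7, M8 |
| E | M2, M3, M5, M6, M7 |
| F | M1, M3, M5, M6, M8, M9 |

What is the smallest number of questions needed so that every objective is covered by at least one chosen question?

Take {B, C}. Their union is {M1, M2, M3, M4, M5, M6, M7, M8, M9}, which is all 9 objectives.
No single question has all 9 objectives (the largest, B, has 7), so 2 is optimal.

2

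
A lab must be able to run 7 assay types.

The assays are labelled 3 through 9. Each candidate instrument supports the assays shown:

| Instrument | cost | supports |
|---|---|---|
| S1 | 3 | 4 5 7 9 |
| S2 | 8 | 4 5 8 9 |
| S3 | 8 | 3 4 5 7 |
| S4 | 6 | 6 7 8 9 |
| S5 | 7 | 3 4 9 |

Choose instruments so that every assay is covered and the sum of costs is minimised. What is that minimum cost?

S3, S4 together cover every assay (S3 ∪ S4 = {3, 4, 5, 6, 7, 8, 9}); total cost 8 + 6 = 14.
The greedy pick S1, S4, S5 costs 16; no covering selection beats 14.

14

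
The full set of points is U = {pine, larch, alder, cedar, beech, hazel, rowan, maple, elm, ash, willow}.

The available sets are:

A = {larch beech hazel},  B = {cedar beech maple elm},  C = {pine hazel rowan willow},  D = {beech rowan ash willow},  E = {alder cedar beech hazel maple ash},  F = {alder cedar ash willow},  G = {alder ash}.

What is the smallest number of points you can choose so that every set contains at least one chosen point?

3

Take H = {beech, hazel, ash}. Each listed set contains at least one of these, so H is a hitting set of size 3.
The sets B, C, G are pairwise disjoint, so any hitting set needs a separate point for each — at least 3. Hence 3 is optimal.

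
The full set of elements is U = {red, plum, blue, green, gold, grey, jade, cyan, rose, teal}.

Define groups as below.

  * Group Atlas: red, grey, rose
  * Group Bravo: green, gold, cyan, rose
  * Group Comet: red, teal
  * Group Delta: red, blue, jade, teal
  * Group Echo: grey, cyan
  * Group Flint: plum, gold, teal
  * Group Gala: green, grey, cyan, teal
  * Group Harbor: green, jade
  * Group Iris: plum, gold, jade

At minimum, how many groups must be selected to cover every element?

Atlas, Delta, Flint, and Gala cover everything between them: the union {red, plum, blue, green, gold, grey, jade, cyan, rose, teal} is all of U.
No 3 of the 9 groups cover everything (all 84 combinations miss at least one element), so 4 is optimal.

4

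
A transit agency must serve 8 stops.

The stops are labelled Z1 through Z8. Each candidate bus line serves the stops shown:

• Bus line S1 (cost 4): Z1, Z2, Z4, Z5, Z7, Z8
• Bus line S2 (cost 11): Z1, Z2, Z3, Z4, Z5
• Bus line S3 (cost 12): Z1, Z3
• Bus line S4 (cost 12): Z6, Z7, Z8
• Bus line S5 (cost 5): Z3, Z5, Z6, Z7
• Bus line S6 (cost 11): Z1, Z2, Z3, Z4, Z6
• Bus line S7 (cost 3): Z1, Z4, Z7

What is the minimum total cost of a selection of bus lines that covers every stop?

9

S1, S5 together cover every stop (S1 ∪ S5 = {Z1, Z2, Z3, Z4, Z5, Z6, Z7, Z8}); total cost 4 + 5 = 9.
No covering selection has total cost below 9.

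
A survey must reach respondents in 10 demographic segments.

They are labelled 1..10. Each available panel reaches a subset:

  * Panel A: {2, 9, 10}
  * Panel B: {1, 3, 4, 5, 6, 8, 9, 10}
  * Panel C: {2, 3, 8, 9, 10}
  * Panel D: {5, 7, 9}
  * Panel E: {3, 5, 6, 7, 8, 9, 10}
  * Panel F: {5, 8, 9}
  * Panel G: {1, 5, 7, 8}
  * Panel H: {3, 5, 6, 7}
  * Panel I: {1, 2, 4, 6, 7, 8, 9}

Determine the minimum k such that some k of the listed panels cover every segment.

2

B and I together: B ∪ I = {1, 2, 3, 4, 5, 6, 7, 8, 9, 10} — every segment is covered.
No single panel has all 10 segments (the largest, B, has 8), so 2 is optimal.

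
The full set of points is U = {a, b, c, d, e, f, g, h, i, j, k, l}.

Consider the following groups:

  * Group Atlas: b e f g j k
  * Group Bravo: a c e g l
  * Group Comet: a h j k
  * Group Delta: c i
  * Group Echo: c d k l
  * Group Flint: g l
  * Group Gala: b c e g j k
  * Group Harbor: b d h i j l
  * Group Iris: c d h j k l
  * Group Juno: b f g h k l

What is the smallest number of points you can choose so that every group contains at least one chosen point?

T = {g, i, k} meets every group (each contains at least one member of T), and |T| = 3.
The groups Comet, Delta, Flint are pairwise disjoint, so any hitting set needs a separate point for each — at least 3. Hence 3 is optimal.

3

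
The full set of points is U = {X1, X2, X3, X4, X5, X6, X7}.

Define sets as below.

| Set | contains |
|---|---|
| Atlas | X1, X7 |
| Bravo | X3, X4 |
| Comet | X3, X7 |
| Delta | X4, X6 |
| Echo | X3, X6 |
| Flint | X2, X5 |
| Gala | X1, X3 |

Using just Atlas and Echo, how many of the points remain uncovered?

Union of Atlas, Echo = {X1, X3, X6, X7}.
Not covered: X2, X4, X5 — 3 points.

3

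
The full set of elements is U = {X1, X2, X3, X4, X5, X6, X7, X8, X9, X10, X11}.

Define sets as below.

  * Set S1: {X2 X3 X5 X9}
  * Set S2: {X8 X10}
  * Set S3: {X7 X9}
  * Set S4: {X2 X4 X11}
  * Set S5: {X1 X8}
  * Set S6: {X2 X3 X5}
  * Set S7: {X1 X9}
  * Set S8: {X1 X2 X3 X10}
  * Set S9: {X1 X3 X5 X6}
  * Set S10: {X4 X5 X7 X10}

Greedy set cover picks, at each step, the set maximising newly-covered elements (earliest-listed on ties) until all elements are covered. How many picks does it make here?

5

Greedy: pick S1 (covers 4 new) → pick S10 (covers 3 new) → pick S5 (covers 2 new) → pick S4 (covers 1 new) → pick S9 (covers 1 new). Total picks: 5.
(The true minimum cover uses only 4 sets, so greedy is not optimal here.)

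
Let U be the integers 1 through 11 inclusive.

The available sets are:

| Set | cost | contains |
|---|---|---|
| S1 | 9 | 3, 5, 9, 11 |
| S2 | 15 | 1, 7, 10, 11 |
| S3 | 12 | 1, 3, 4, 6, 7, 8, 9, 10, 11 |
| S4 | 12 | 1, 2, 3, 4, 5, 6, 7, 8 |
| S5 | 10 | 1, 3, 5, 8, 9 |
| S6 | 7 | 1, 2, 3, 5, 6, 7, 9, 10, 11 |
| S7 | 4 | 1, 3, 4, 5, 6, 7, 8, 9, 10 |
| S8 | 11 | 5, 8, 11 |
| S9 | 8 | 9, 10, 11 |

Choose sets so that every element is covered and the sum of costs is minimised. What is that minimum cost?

11

S6, S7 together cover every element (S6 ∪ S7 = {1, 2, 3, 4, 5, 6, 7, 8, 9, 10, 11}); total cost 7 + 4 = 11.
No covering selection has total cost below 11.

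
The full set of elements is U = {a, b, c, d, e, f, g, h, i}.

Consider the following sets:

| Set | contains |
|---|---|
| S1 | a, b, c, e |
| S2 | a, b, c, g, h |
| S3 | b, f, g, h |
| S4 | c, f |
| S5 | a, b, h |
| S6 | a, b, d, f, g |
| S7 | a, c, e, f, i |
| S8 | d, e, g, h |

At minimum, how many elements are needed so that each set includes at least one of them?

3

T = {a, f, g} meets every set (each contains at least one member of T), and |T| = 3.
No choice of 2 elements meets every set, so 3 is the minimum.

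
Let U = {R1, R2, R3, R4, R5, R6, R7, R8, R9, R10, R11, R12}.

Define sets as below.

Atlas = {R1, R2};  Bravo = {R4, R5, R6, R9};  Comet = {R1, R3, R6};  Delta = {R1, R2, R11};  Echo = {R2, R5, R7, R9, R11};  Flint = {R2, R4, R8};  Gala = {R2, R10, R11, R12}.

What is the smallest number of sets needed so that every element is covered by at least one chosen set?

4

Take {Comet, Echo, Flint, Gala}. Their union is {R1, R2, R3, R4, R5, R6, R7, R8, R9, R10, R11, R12}, which is all 12 elements.
Only Echo contains R7, so Echo is forced; the remaining 7 elements need at least 3 more sets (each remaining set adds at most 3) — so at least 4 sets are needed, and 4 is optimal.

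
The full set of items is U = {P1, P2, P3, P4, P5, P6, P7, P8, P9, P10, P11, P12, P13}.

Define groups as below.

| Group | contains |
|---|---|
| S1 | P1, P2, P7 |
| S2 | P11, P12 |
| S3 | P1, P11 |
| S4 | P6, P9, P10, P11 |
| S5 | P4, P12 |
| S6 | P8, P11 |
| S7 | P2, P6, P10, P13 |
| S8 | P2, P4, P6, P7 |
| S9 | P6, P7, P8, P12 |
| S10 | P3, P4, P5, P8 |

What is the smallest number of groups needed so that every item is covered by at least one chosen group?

5

S3 and S4 and S7 and S9 and S10 together: S3 ∪ S4 ∪ S7 ∪ S9 ∪ S10 = {P1, P2, P3, P4, P5, P6, P7, P8, P9, P10, P11, P12, P13} — every item is covered.
No 4 of the 10 groups cover everything (all 210 combinations miss at least one item), so 5 is optimal.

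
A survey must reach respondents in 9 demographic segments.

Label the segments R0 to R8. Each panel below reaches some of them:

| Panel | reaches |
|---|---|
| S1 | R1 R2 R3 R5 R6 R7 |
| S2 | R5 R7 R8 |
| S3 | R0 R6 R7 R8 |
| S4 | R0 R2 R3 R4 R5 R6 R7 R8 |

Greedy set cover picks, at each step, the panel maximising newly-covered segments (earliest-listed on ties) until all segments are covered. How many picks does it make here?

2

Greedy: pick S4 (covers 8 new) → pick S1 (covers 1 new). Total picks: 2.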